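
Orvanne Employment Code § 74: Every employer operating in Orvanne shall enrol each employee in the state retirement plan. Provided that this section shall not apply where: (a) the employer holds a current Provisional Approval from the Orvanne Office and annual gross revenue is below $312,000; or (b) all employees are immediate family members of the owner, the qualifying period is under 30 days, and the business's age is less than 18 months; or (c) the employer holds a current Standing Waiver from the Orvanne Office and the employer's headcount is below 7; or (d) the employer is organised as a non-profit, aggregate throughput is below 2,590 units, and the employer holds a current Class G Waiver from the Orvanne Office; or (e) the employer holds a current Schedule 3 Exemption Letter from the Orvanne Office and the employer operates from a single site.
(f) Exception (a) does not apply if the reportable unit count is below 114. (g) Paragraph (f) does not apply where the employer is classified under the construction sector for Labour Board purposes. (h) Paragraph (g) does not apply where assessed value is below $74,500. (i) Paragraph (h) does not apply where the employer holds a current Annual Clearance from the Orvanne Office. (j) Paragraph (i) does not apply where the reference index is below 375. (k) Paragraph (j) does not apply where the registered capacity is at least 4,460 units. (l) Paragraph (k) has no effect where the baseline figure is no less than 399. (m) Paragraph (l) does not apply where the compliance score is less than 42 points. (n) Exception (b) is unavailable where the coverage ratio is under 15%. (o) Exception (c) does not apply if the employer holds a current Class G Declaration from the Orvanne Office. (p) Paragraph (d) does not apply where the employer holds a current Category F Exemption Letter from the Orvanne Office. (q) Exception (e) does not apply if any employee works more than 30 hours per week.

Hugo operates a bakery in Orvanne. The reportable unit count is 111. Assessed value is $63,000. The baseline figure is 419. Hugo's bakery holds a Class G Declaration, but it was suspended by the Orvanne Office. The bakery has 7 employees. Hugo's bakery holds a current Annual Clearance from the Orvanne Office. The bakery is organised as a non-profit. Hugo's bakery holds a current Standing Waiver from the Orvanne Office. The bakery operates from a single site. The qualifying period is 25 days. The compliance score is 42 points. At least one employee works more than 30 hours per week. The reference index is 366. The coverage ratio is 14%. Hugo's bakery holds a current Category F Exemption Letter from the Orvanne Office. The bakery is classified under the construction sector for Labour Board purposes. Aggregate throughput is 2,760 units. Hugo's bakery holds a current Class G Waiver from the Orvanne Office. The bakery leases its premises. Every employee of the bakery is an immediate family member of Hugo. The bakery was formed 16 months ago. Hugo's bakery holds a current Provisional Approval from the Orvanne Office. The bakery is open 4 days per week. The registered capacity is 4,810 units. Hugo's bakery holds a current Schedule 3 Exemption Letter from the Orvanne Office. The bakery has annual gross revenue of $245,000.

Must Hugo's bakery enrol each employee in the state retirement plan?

All of (a)'s requirements are met (a current Provisional Approval is held; annual gross revenue is $245,000, below the $312,000 limit). But: (f) operates — the reportable unit count is 111, below the 114 limit. (g) would limit (f) — the bakery is classified under the construction sector — but (h) sets (g) aside: (h) operates against (g): assessed value is $63,000, below the $74,500 limit. (i) would limit (h) — a current Annual Clearance is held — but (j) sets (i) aside: (j) operates against (i): the reference index is 366, below the 375 limit. (k) would limit (j) — the registered capacity is 4,810 units, meeting the 4,460 units threshold — but (l) sets (k) aside: (l) is engaged — the baseline figure is 419, meeting the 399 threshold. (m), which would lift (l), is not engaged — the compliance score is 42 points, not less than 42 points. So (a) is unavailable.
Exception (b)'s conditions are all satisfied: every employee is an immediate family member; the qualifying period is 25 days, under the 30 days limit; the business's age is 16 months, less than the 18 months limit. But: (n) operates against (b): the coverage ratio is 14%, under the 15% limit. So (b) is unavailable.
Exception (c) does not apply: the employer's headcount is 7, not below 7.
Exception (d) requires that aggregate throughput is below 2,590 units; but aggregate throughput is 2,760 units, not below 2,590 units, so (d) is unavailable.
Exception (e)'s conditions are all satisfied: a current Schedule 3 Exemption Letter is held; the employer operates from a single site. But: (q) operates against (e): at least one employee exceeds 30 hours/week. (e) is therefore removed.
No exception displaces § 74.

Yes — Hugo's bakery must enrol each employee in the state retirement plan.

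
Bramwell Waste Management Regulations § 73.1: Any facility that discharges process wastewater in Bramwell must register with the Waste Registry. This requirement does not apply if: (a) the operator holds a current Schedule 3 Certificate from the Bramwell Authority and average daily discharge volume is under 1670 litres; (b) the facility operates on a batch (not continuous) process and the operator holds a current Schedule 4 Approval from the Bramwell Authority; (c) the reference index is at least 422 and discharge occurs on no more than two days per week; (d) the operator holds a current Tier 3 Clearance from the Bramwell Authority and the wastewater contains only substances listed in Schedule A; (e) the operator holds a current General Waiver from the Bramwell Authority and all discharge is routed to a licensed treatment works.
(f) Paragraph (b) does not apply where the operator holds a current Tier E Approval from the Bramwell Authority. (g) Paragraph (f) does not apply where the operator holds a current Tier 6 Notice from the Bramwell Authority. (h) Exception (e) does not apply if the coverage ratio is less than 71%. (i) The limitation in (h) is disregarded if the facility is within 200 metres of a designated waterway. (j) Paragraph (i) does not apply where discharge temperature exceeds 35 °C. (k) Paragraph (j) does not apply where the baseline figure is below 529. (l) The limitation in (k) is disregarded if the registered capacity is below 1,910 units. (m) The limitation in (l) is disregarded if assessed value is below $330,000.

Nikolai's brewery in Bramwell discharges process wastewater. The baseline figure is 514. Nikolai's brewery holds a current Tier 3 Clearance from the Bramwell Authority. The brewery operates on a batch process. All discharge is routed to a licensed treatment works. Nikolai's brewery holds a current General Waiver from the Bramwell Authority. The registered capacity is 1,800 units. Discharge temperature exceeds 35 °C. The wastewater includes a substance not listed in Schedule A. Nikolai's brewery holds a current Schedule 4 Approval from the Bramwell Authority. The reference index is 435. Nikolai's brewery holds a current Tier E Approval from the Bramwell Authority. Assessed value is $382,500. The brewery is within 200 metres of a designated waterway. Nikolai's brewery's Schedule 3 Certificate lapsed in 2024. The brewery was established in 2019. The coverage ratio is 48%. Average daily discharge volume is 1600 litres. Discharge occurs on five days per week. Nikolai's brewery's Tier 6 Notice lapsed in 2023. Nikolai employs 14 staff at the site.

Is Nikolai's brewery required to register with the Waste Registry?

Yes — Nikolai's brewery must register with the Waste Registry.

Exception (a) requires that the operator holds a current Schedule 3 Certificate from the Bramwell Authority; but there is no Schedule 3 Certificate in force, so (a) is unavailable.
Exception (b)'s conditions are all satisfied: the facility operates on a batch process; a current Schedule 4 Approval is held. Turning to paragraphs (f)–(g): (f) is engaged — a current Tier E Approval is held. (g) is not triggered (the Tier 6 Notice is not current), so (f) stands. So (b) is unavailable.
Exception (c) requires that discharge occurs on no more than two days per week; but discharge occurs on five days per week, so (c) is unavailable.
Exception (d) fails — the wastewater includes a non-Schedule-A substance.
Exception (e) is satisfied on its face — a current General Waiver is held; discharge is routed to a licensed treatment works. But applying paragraphs (h)–(m): (h) operates — the coverage ratio is 48%, less than the 71% limit. (i) operates (the brewery is within 200 m of a designated waterway), but is itself disapplied by (j): (j) operates against (i): discharge temperature exceeds 35 °C. (k) would limit (j) — the baseline figure is 514, below the 529 limit — but (l) sets (k) aside: (l) operates against (k): the registered capacity is 1,800 units, below the 1,910 units limit. (m) is not engaged (assessed value is $382,500, not below $330,000), so (l) stands. Exception (e) does not apply.
Every exception is unavailable, so the rule governs.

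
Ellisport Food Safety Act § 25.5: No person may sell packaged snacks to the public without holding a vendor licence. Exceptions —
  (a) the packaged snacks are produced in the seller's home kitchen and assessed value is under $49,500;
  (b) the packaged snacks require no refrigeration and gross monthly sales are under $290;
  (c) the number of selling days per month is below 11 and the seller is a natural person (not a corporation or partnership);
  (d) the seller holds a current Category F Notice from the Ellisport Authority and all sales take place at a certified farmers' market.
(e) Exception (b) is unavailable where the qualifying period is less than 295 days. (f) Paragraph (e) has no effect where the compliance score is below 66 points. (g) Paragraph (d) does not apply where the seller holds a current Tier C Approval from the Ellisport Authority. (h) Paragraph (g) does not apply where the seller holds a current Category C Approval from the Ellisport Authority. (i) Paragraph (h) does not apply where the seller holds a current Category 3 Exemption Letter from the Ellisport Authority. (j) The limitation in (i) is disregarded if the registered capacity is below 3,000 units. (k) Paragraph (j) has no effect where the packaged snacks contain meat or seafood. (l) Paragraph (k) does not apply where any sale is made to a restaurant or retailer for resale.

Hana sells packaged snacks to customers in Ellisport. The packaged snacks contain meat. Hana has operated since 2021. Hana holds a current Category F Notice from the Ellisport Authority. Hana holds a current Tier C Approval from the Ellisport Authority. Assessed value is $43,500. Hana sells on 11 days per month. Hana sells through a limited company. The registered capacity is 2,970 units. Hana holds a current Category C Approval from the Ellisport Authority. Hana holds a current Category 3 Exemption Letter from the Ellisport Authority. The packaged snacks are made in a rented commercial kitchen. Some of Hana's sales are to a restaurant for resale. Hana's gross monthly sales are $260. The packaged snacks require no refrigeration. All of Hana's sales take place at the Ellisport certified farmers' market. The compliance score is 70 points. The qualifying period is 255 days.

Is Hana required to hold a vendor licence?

Exception (a) fails — the packaged snacks are made in a commercial kitchen, not a home kitchen.
Exception (b): the packaged snacks are shelf-stable; gross monthly sales are $260, under the $290 limit — every condition holds. But applying paragraphs (e)–(f): (e) applies — the qualifying period is 255 days, less than the 295 days limit. (f) is inapplicable (the compliance score is 70 points, not below 66 points), so (e) stands. So (b) is unavailable.
Exception (c) fails — the number of selling days per month is 11, not below 11.
Exception (d): a current Category F Notice is held; all sales are at a certified farmers' market — every condition holds. As to paragraphs (g)–(l): (g) operates (a current Tier C Approval is held), but is itself disapplied by (h): (h) operates against (g): a current Category C Approval is held. (i) is engaged (a current Category 3 Exemption Letter is held), but is set aside by (j): (j) operates against (i): the registered capacity is 2,970 units, below the 3,000 units limit. (k) would limit (j) — the packaged snacks contain meat — but (l) sets (k) aside: (l) operates — some sales are to a restaurant for resale. So (d) applies.

No — exception (d) applies; Hana is not required to hold a vendor licence.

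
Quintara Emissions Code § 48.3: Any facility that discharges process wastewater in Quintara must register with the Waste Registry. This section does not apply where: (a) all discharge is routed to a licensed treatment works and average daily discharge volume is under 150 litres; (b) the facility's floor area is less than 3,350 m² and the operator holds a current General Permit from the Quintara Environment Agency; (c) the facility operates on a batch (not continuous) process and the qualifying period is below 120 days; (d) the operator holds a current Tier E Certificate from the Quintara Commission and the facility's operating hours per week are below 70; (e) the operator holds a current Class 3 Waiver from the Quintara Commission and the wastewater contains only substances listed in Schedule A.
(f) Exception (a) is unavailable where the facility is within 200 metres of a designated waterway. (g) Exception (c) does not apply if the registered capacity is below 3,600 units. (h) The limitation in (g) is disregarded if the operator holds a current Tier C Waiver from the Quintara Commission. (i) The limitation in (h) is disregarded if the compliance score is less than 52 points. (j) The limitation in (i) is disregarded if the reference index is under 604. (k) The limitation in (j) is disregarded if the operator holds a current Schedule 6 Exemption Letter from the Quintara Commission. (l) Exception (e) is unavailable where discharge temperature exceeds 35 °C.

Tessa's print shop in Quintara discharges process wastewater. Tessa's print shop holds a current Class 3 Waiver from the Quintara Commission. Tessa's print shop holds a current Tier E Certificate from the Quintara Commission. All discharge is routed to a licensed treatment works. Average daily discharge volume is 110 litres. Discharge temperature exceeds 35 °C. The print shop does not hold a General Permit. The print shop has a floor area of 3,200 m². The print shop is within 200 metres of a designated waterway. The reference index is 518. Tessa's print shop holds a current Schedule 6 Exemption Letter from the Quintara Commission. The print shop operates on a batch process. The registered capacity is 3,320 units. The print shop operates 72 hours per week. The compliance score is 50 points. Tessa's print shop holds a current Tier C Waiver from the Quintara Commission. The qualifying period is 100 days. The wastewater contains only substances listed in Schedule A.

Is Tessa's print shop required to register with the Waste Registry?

Exception (a): discharge is routed to a licensed treatment works; average daily discharge volume is 110 litres, under the 150 litres limit — every condition holds. Turning to paragraph (f): (f) applies — the print shop is within 200 m of a designated waterway. So (a) is unavailable.
Exception (b) does not apply: no General Permit is held.
All of (c)'s requirements are met (the facility operates on a batch process; the qualifying period is 100 days, below the 120 days limit). But applying paragraphs (g)–(k): (g) is triggered — the registered capacity is 3,320 units, below the 3,600 units limit. (h) would limit (g) — a current Tier C Waiver is held — but (i) sets (h) aside: (i) operates against (h): the compliance score is 50 points, less than the 52 points limit. (j) would limit (i) — the reference index is 518, under the 604 limit — but (k) sets (j) aside: (k) is engaged — a current Schedule 6 Exemption Letter is held. So (c) is unavailable.
Exception (d) does not apply: the facility's operating hours per week are 72, not below 70.
Exception (e) is satisfied on its face — a current Class 3 Waiver is held; the wastewater is Schedule-A-only. But applying paragraph (l): (l) is engaged — discharge temperature exceeds 35 °C. (e) is therefore removed.
None of the exceptions is available; § 48.3 applies in full.

Yes — Tessa's print shop must register with the Waste Registry.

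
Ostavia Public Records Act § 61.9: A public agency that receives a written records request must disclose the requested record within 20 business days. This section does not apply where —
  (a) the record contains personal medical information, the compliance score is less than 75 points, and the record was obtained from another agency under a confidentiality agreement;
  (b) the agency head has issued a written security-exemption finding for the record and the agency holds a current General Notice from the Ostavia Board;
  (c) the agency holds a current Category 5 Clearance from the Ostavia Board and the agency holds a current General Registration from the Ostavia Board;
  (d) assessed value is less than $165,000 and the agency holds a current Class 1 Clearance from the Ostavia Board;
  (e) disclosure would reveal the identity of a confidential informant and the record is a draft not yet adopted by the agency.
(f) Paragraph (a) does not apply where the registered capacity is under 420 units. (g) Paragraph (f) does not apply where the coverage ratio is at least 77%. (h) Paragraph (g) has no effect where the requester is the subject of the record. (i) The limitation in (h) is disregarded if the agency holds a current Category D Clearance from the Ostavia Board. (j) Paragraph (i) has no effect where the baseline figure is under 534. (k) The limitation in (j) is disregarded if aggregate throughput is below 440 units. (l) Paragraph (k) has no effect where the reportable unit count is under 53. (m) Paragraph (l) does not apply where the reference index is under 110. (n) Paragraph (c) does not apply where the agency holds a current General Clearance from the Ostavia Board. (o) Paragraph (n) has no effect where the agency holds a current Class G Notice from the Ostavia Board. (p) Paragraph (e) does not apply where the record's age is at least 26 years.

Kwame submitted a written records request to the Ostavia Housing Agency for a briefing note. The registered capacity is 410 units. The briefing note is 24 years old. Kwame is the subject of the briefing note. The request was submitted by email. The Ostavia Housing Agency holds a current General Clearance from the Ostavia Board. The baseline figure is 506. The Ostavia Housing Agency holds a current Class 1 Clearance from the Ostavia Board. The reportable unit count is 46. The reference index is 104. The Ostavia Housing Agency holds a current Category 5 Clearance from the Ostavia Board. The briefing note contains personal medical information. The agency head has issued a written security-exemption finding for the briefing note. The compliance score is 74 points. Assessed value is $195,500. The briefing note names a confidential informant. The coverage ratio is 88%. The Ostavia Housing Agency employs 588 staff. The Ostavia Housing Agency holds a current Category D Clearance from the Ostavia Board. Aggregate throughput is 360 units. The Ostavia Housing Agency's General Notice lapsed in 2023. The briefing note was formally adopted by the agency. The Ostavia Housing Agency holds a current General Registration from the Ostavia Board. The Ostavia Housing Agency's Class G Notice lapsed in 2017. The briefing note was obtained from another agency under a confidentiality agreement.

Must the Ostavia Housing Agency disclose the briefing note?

No — exception (a) applies; the Ostavia Housing Agency is not required to disclose the briefing note.

Exception (a) is satisfied on its face — the briefing note contains personal medical information; the compliance score is 74 points, less than the 75 points limit; the briefing note was obtained under a confidentiality agreement. As to paragraphs (f)–(m): (f) would limit (a) — the registered capacity is 410 units, under the 420 units limit — but (g) sets (f) aside: (g) operates against (f): the coverage ratio is 88%, meeting the 77% threshold. (h) would limit (g) — Kwame is the subject of the briefing note — but (i) sets (h) aside: (i) operates against (h): a current Category D Clearance is held. (j) is engaged (the baseline figure is 506, under the 534 limit), but is itself disapplied by (k): (k) operates against (j): aggregate throughput is 360 units, below the 440 units limit. (l) would limit (k) — the reportable unit count is 46, under the 53 limit — but (m) sets (l) aside: (m) operates against (l): the reference index is 104, under the 110 limit. (a) remains available.
Exception (b) does not apply: no current General Notice is held.
Exception (c) is satisfied on its face — a current Category 5 Clearance is held; a current General Registration is held. But: (n) applies — a current General Clearance is held. (o) is not triggered (the Class G Notice is not current), so (n) stands. (c) is therefore removed.
Exception (d) fails — assessed value is $195,500, not less than $165,000.
Exception (e) does not apply: the briefing note has been formally adopted.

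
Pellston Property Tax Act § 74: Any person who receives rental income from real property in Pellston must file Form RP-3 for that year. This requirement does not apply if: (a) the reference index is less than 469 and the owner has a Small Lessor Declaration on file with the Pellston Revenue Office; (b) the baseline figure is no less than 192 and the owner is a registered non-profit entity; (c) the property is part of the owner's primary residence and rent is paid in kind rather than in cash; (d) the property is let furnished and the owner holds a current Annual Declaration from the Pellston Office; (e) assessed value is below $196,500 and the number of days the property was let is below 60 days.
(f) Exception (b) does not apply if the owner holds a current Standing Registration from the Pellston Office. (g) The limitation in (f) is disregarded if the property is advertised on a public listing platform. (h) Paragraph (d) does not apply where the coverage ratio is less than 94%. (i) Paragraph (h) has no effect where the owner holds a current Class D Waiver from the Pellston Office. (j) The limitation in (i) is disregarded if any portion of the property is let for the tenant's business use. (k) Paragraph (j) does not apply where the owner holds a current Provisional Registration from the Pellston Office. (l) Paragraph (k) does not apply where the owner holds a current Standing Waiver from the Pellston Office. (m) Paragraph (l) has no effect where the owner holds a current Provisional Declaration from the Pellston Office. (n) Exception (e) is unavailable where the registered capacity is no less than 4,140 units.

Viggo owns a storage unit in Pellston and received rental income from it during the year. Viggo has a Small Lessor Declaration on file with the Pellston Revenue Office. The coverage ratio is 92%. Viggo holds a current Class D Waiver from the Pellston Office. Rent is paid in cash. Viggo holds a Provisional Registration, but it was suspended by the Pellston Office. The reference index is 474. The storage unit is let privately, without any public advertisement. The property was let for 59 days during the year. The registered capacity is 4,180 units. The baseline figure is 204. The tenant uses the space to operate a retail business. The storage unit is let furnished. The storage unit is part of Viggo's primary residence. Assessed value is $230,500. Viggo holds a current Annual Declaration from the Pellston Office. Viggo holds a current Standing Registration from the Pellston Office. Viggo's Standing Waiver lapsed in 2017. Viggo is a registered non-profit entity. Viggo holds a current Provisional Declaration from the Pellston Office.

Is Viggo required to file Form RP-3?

Exception (a) fails — the reference index is 474, not less than 469.
Exception (b) is satisfied on its face — the baseline figure is 204, meeting the 192 threshold; Viggo is a registered non-profit. However, paragraphs (f)–(g) must be considered: (f) operates against (b): a current Standing Registration is held. (g), which would lift (f), does not operate here — the property is let privately without advertisement. So (b) is unavailable.
Exception (c) fails — rent is paid in cash.
Exception (d)'s conditions are all satisfied: the property is let furnished; a current Annual Declaration is held. However, paragraphs (h)–(m) must be considered: (h) operates against (d): the coverage ratio is 92%, less than the 94% limit. (i) would limit (h) — a current Class D Waiver is held — but (j) sets (i) aside: (j) operates against (i): the space is let for business use. (k), which would lift (j), is not triggered — there is no Provisional Registration in force. So (d) is unavailable.
Exception (e) fails — assessed value is $230,500, not below $196,500.
None of the exceptions is available; § 74 applies in full.

Yes — Viggo must file Form RP-3.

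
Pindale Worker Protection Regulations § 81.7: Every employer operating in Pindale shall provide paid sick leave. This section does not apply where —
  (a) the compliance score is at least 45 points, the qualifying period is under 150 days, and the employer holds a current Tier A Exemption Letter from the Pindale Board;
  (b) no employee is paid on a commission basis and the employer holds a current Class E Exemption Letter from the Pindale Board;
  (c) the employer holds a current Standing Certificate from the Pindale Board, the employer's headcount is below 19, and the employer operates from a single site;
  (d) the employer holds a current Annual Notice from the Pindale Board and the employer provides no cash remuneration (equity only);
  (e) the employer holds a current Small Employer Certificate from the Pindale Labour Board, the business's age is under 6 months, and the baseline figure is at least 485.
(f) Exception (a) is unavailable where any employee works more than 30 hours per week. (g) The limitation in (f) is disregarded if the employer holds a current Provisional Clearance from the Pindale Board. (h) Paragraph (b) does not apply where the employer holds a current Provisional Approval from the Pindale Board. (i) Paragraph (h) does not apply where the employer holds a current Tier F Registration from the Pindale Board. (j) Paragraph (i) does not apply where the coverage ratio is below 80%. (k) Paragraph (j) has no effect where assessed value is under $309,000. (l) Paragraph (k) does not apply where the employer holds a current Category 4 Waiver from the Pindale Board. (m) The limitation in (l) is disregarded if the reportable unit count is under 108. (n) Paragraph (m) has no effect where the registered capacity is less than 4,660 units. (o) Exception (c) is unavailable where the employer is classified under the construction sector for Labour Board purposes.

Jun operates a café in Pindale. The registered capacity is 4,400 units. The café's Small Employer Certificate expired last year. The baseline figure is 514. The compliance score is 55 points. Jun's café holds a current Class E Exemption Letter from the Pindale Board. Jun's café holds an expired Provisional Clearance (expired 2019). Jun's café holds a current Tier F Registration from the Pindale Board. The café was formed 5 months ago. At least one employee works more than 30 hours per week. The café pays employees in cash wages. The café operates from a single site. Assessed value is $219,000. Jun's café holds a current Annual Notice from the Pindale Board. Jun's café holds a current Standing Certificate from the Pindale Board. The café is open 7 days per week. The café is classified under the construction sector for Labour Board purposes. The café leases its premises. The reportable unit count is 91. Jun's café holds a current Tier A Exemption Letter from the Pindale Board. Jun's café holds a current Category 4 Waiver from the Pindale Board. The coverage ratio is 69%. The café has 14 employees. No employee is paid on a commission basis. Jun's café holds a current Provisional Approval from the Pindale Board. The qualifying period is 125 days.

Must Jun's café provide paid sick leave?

Yes — Jun's café must provide paid sick leave.

All of (a)'s requirements are met (the compliance score is 55 points, meeting the 45 points threshold; the qualifying period is 125 days, under the 150 days limit; a current Tier A Exemption Letter is held). Turning to paragraphs (f)–(g): (f) is triggered — at least one employee exceeds 30 hours/week. (g) is inapplicable (the Provisional Clearance is not current), so (f) stands. So (a) is unavailable.
All of (b)'s requirements are met (no employee is paid on commission; a current Class E Exemption Letter is held). But applying paragraphs (h)–(n): (h) applies — a current Provisional Approval is held. (i) would limit (h) — a current Tier F Registration is held — but (j) sets (i) aside: (j) operates — the coverage ratio is 69%, below the 80% limit. (k) would limit (j) — assessed value is $219,000, under the $309,000 limit — but (l) sets (k) aside: (l) operates against (k): a current Category 4 Waiver is held. (m) operates (the reportable unit count is 91, under the 108 limit), but is displaced by (n): (n) operates against (m): the registered capacity is 4,400 units, less than the 4,660 units limit. So (b) is unavailable.
Exception (c) is satisfied on its face — a current Standing Certificate is held; the employer's headcount is 14, below the 19 limit; the employer operates from a single site. But: (o) operates against (c): the café is classified under the construction sector. So (c) is unavailable.
Exception (d) requires that the employer provides no cash remuneration (equity only); but employees are paid cash wages, so (d) is unavailable.
Exception (e) does not apply: the Small Employer Certificate has expired.
No exception is made out. Jun's café falls within the general rule.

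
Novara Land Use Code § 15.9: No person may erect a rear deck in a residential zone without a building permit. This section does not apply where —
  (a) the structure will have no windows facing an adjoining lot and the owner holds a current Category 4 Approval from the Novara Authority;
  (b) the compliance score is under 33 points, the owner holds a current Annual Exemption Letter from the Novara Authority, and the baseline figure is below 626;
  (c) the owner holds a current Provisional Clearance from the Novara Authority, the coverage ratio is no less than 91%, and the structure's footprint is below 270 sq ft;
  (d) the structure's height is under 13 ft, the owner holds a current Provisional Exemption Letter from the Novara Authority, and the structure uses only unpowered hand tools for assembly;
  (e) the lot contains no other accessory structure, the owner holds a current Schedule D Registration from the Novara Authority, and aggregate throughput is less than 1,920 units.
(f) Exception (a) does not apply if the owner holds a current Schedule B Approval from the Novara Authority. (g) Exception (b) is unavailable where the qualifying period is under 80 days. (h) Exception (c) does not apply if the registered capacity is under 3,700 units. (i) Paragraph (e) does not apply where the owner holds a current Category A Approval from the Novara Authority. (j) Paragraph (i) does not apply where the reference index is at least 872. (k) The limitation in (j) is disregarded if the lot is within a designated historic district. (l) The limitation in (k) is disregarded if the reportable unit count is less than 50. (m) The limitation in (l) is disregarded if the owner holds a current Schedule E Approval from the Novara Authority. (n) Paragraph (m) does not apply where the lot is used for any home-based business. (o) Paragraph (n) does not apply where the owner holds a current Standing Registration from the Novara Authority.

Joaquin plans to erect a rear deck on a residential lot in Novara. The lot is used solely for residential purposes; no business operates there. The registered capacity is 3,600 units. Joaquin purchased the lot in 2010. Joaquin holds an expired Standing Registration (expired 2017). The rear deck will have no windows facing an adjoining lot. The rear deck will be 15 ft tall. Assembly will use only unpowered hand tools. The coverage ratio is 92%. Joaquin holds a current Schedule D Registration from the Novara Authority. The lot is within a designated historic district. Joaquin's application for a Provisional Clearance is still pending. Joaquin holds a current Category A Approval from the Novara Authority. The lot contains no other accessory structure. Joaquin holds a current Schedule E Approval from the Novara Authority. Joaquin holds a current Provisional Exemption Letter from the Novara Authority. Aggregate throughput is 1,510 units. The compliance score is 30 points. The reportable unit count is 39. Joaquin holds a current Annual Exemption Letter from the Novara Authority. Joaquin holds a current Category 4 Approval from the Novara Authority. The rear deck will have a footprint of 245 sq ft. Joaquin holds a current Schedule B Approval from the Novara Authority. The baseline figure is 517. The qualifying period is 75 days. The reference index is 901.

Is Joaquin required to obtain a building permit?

Exception (a): no windows face an adjoining lot; a current Category 4 Approval is held — every condition holds. Turning to paragraph (f): (f) is engaged — a current Schedule B Approval is held. (a) is therefore removed.
Exception (b)'s conditions are all satisfied: the compliance score is 30 points, under the 33 points limit; a current Annual Exemption Letter is held; the baseline figure is 517, below the 626 limit. But: (g) operates against (b): the qualifying period is 75 days, under the 80 days limit. (b) is therefore removed.
Exception (c) does not apply: no current Provisional Clearance is held.
Exception (d) fails — the structure's height is 15 ft, not under 13 ft.
All of (e)'s requirements are met (the lot has no other accessory structure; a current Schedule D Registration is held; aggregate throughput is 1,510 units, less than the 1,920 units limit). Turning to paragraphs (i)–(o): (i) operates against (e): a current Category A Approval is held. (j) would limit (i) — the reference index is 901, meeting the 872 threshold — but (k) sets (j) aside: (k) applies — the lot is in a historic district. (l) is triggered (the reportable unit count is 39, less than the 50 limit), but yields to (m): (m) operates against (l): a current Schedule E Approval is held. (n) is not triggered (the lot is solely residential), so (m) stands. Exception (e) does not apply.
No exception applies. The general rule governs.

Yes — Joaquin must obtain a building permit.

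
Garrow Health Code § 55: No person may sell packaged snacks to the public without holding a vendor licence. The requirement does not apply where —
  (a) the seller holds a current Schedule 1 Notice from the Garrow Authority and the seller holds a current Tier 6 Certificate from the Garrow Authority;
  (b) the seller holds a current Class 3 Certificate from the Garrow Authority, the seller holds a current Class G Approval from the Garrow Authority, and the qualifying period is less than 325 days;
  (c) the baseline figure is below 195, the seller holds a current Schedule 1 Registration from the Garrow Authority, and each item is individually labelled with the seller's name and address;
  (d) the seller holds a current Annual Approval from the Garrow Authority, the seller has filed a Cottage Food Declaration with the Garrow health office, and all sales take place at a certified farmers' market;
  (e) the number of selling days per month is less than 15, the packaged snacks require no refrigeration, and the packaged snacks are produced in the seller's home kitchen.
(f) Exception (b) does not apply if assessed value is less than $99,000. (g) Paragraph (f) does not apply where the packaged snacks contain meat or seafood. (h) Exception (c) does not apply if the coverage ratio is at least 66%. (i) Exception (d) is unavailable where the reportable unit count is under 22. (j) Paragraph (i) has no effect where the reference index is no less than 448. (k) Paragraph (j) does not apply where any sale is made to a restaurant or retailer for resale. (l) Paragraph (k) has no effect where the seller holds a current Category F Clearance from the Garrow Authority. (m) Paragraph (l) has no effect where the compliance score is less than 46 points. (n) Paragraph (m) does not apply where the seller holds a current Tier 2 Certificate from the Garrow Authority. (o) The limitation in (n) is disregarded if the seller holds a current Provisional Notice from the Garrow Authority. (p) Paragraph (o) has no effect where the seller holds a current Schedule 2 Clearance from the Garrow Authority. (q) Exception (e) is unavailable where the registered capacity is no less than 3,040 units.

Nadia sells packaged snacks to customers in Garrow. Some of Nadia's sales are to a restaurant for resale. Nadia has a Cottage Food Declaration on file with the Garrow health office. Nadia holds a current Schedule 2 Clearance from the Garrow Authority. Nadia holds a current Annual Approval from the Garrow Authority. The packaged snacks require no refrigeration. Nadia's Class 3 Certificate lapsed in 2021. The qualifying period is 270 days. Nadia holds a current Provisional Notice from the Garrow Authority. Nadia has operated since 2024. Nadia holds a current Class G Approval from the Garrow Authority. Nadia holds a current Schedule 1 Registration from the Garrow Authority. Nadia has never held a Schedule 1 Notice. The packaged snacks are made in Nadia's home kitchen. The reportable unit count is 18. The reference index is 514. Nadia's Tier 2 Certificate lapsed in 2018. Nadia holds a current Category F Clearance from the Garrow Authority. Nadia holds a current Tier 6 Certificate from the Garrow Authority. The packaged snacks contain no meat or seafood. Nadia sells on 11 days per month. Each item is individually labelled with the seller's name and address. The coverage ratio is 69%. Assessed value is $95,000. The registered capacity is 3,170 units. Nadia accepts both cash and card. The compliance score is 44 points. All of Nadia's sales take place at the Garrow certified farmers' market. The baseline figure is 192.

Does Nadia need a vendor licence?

Yes — Nadia must hold a vendor licence.

Exception (a) fails — there is no Schedule 1 Notice in force.
Exception (b) fails — no current Class 3 Certificate is held.
Exception (c): the baseline figure is 192, below the 195 limit; a current Schedule 1 Registration is held; items are individually labelled — every condition holds. But applying paragraph (h): (h) operates — the coverage ratio is 69%, meeting the 66% threshold. Exception (c) does not apply.
Exception (d) is satisfied on its face — a current Annual Approval is held; a Cottage Food Declaration is on file; all sales are at a certified farmers' market. But: (i) operates against (d): the reportable unit count is 18, under the 22 limit. (j) operates (the reference index is 514, meeting the 448 threshold), but is itself disapplied by (k): (k) is engaged — some sales are to a restaurant for resale. (l) is engaged (a current Category F Clearance is held), but is itself disapplied by (m): (m) operates against (l): the compliance score is 44 points, less than the 46 points limit. (n), which would lift (m), is not triggered — the Tier 2 Certificate is not current. (d) is therefore removed.
Exception (e) is satisfied on its face — the number of selling days per month is 11, less than the 15 limit; the packaged snacks are shelf-stable; the packaged snacks are home-kitchen produced. Turning to paragraph (q): (q) operates against (e): the registered capacity is 3,170 units, meeting the 3,040 units threshold. Exception (e) does not apply.
No exception displaces § 55.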